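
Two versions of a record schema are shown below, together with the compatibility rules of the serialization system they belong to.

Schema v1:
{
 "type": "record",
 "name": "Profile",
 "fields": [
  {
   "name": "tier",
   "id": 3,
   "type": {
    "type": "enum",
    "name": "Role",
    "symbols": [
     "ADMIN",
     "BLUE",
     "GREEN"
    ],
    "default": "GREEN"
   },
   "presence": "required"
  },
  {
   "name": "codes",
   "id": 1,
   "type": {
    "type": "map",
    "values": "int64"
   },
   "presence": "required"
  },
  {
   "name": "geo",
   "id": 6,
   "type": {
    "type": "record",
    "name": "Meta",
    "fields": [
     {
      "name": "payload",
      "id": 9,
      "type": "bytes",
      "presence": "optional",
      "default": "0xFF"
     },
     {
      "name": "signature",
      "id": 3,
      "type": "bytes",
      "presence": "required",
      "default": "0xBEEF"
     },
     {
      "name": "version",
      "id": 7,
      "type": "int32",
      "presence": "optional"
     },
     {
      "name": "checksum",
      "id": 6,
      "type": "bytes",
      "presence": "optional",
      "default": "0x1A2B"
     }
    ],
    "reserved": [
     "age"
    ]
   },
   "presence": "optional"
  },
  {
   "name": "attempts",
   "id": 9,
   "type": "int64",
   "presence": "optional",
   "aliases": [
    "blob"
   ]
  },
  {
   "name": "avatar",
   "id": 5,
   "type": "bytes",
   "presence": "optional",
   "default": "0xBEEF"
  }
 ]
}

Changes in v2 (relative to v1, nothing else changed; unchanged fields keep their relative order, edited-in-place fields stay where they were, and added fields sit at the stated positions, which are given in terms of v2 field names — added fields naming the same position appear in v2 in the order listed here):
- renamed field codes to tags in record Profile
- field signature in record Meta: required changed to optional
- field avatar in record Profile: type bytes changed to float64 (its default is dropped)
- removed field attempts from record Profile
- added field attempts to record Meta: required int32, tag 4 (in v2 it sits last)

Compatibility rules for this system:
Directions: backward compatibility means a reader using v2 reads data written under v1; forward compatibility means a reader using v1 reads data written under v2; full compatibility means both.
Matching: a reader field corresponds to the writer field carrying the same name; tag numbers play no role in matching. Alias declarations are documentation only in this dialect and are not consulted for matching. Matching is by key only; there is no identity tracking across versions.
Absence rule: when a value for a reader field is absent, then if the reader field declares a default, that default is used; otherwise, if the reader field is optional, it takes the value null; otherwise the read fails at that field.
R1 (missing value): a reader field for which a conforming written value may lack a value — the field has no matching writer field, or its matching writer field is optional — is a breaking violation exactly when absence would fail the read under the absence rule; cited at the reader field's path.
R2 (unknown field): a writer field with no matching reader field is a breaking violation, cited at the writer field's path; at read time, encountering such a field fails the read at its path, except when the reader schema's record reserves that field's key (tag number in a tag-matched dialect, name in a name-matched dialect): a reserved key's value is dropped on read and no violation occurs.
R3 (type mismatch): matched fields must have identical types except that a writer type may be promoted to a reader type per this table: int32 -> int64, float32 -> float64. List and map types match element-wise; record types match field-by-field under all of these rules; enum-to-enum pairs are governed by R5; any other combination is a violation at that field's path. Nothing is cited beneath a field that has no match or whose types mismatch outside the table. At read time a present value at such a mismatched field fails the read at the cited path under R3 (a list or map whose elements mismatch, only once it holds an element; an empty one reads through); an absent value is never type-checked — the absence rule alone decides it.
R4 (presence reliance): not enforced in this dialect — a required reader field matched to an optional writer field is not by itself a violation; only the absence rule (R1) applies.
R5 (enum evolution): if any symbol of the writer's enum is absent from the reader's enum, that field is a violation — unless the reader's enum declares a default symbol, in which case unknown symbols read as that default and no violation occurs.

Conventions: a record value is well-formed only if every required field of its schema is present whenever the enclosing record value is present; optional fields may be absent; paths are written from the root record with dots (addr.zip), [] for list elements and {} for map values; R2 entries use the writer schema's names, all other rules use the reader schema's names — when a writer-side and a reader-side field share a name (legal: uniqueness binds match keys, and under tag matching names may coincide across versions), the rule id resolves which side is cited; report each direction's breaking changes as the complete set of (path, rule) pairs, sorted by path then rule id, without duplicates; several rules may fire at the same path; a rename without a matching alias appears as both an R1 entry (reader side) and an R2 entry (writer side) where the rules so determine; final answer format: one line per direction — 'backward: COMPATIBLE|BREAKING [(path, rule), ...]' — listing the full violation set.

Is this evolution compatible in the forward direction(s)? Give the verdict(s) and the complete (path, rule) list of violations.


arrows below run writer -> reader for Profile
forward for Profile (reader v1, writer v2):
  tier: paired with writer tier (Role -> Role; writer required)
  codes: no writer match
  geo: paired with writer geo (Meta -> Meta; writer optional)
  attempts: no writer match
  avatar: paired with writer avatar (float64 -> bytes; writer optional)
  writer field tags has no reader counterpart
  geo.payload: paired with writer geo.payload (bytes -> bytes; writer optional)
  geo.signature: paired with writer geo.signature (bytes -> bytes; writer optional)
  geo.version: paired with writer geo.version (int32 -> int32; writer optional)
  geo.checksum: paired with writer geo.checksum (bytes -> bytes; writer optional)
  writer field geo.attempts has no reader counterpart
  breaking: (avatar, R3)
  breaking: (codes, R1)
  breaking: (geo.attempts, R2)
  breaking: (tags, R2)
  => forward verdict for Profile: BREAKING, 4 violation(s)
the other Profile changes do not affect what is asked:
  field signature in record Meta: required changed to optional -> inert for the asked Profile verdict: nothing fires
  removed field attempts from record Profile -> its effect on Profile is confined to the backward direction, not asked

forward: BREAKING [(avatar, R3), (codes, R1), (geo.attempts, R2), (tags, R2)]


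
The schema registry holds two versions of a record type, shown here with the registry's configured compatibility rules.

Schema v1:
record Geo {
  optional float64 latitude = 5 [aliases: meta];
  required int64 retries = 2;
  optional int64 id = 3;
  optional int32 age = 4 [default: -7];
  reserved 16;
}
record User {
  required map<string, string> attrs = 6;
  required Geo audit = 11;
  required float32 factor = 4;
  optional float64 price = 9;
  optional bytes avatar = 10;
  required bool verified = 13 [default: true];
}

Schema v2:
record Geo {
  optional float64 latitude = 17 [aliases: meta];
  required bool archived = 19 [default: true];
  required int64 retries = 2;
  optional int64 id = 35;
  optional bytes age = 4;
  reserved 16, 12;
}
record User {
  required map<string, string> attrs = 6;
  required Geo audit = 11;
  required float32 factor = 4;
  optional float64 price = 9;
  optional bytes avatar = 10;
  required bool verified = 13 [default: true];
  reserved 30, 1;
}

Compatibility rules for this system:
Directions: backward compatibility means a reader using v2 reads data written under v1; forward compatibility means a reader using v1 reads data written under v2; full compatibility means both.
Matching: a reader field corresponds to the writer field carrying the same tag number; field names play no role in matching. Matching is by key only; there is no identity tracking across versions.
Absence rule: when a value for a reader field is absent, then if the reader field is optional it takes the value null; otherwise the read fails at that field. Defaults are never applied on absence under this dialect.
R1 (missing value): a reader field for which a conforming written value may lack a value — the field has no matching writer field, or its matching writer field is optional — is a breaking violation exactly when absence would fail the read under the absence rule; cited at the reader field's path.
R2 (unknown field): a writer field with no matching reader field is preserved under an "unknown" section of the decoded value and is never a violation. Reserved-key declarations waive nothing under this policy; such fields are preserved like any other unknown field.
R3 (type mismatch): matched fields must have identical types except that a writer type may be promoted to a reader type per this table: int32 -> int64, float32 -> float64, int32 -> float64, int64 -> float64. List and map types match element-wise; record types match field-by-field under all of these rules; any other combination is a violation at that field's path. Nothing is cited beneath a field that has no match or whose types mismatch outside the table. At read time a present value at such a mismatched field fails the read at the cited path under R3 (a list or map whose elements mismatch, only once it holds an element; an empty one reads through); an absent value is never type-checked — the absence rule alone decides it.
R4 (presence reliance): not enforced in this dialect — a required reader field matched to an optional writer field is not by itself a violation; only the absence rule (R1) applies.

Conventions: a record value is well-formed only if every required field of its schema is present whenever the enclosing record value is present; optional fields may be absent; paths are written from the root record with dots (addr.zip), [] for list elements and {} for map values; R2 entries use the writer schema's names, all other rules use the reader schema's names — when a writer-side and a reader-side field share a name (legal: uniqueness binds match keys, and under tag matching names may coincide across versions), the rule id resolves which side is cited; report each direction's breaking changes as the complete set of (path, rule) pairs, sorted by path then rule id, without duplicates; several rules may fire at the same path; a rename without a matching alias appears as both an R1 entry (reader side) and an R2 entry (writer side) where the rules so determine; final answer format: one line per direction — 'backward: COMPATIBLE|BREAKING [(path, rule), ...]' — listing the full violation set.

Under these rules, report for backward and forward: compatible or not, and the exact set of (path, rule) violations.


in User below, arrows point writer -> reader
checking backward for User: reader v2 against writer v1:
  attrs <- attrs (map<string, string> -> map<string, string>, writer required)
  audit <- audit (Geo -> Geo, writer required)
  factor <- factor (float32 -> float32, writer required)
  price <- price (float64 -> float64, writer optional)
  avatar <- avatar (bytes -> bytes, writer optional)
  verified <- verified (bool -> bool, writer required)
  audit.latitude: no writer-side match
  audit.archived: no writer-side match
  audit.retries <- audit.retries (int64 -> int64, writer required)
  audit.id: no writer-side match
  audit.age <- audit.age (int32 -> bytes, writer optional)
  leftover writer field: audit.latitude
  leftover writer field: audit.id
  R3 fires at audit.age
  R1 fires at audit.archived
  => 2 violation(s): backward is BREAKING for User
checking forward for User: reader v1 against writer v2:
  attrs <- attrs (map<string, string> -> map<string, string>, writer required)
  audit <- audit (Geo -> Geo, writer required)
  factor <- factor (float32 -> float32, writer required)
  price <- price (float64 -> float64, writer optional)
  avatar <- avatar (bytes -> bytes, writer optional)
  verified <- verified (bool -> bool, writer required)
  audit.latitude: no writer-side match
  audit.retries <- audit.retries (int64 -> int64, writer required)
  audit.id: no writer-side match
  audit.age <- audit.age (bytes -> int32, writer optional)
  leftover writer field: audit.latitude
  leftover writer field: audit.archived
  leftover writer field: audit.id
  R3 fires at audit.age
  => 1 violation(s): forward is BREAKING for User

backward: BREAKING [(audit.age, R3), (audit.archived, R1)]; forward: BREAKING [(audit.age, R3)]


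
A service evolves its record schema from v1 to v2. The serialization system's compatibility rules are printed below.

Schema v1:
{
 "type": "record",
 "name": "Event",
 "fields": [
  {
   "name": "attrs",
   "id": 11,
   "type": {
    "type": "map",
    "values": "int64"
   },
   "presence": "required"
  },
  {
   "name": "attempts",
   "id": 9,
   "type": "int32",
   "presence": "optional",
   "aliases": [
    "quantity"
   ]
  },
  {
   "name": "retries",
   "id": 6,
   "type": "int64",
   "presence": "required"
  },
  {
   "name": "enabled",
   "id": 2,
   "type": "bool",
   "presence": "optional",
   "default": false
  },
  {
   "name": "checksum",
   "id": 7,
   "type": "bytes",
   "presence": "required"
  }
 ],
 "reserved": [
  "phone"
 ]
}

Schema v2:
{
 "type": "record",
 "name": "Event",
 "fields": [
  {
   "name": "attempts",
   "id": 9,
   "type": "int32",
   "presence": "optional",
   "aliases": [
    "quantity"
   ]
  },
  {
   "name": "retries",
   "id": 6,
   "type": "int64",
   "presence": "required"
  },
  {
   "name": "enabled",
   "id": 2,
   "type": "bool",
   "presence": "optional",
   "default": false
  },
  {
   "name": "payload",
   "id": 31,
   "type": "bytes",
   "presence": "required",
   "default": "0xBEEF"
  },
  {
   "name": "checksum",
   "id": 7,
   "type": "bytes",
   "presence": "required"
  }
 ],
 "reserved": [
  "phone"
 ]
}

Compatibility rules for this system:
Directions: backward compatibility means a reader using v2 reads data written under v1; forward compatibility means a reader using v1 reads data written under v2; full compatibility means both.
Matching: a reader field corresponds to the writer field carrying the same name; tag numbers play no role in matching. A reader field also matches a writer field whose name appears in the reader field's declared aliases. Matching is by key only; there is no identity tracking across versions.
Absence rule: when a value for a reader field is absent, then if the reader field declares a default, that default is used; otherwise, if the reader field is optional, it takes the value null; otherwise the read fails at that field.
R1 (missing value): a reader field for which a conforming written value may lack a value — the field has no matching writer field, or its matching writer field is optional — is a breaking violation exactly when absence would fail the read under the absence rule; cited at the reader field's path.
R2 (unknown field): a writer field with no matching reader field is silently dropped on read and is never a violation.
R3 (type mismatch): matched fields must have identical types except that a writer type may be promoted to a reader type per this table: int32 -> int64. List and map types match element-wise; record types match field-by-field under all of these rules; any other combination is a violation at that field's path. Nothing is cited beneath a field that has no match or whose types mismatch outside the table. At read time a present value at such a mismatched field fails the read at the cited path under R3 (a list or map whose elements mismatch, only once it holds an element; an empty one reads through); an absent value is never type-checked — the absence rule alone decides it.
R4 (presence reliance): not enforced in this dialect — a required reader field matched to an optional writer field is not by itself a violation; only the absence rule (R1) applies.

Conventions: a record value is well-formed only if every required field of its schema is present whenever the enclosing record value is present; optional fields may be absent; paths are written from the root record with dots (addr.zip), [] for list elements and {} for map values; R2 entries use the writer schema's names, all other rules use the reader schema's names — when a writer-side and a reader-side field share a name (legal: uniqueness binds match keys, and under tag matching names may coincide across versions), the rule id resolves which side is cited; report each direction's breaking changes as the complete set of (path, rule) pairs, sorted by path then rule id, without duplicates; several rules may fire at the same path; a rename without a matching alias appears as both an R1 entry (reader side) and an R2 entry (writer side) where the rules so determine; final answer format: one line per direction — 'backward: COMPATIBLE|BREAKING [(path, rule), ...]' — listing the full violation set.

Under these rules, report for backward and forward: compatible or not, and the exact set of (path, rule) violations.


backward: COMPATIBLE []; forward: BREAKING [(attrs, R1)]

in Event below, arrows point writer -> reader
backward on Event — v2 reading data written by v1:
  attempts: int32 -> int32, writer optional; from attempts
  retries: int64 -> int64, writer required; from retries
  enabled: bool -> bool, writer optional; from enabled
  no writer field matches reader payload
  checksum: bytes -> bytes, writer required; from checksum
  attrs (writer side), unknown to reader
  nothing fires on Event: backward is COMPATIBLE
forward on Event — v1 reading data written by v2:
  no writer field matches reader attrs
  attempts: int32 -> int32, writer optional; from attempts
  retries: int64 -> int64, writer required; from retries
  enabled: bool -> bool, writer optional; from enabled
  checksum: bytes -> bytes, writer required; from checksum
  payload (writer side), unknown to reader
  violation R1 at attrs
  => forward: BREAKING (1)


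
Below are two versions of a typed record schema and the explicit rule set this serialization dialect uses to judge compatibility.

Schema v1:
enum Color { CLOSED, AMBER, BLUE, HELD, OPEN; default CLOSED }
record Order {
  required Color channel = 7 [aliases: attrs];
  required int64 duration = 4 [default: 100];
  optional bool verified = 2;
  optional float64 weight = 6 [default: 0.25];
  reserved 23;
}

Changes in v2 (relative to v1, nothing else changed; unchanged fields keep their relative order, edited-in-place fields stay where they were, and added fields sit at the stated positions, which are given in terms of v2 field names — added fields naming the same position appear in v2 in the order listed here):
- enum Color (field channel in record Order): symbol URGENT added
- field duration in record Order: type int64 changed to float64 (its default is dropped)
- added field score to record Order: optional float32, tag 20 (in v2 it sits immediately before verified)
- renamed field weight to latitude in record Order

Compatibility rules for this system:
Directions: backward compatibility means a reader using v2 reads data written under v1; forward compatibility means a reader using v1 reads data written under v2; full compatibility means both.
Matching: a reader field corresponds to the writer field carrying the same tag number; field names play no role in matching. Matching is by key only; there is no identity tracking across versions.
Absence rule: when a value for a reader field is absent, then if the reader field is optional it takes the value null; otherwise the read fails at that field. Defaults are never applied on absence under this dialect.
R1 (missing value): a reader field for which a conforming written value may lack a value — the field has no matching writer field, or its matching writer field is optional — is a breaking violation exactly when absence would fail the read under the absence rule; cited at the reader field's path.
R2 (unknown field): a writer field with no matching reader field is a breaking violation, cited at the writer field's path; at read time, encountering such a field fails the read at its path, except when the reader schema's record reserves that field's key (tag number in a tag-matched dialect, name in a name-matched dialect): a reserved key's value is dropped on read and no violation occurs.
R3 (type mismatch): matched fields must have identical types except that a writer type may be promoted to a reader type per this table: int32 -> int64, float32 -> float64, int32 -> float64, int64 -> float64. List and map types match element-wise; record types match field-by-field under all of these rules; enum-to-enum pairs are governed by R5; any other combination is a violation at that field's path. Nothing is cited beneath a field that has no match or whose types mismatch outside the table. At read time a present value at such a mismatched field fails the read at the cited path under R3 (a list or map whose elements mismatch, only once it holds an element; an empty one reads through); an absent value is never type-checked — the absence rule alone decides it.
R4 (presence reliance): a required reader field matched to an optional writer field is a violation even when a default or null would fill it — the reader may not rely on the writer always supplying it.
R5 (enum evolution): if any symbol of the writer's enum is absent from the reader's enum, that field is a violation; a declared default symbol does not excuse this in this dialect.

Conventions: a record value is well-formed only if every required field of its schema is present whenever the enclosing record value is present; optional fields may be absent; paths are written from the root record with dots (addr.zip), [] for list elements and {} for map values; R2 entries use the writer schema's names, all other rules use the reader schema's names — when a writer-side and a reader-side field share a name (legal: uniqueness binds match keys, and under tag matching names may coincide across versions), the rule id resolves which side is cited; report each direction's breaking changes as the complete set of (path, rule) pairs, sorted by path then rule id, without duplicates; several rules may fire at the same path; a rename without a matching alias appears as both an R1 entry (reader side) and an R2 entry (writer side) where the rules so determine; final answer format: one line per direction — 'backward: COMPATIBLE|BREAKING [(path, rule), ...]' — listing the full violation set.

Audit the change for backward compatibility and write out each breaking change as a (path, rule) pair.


arrows below run writer -> reader for Order
backward for Order (reader v2, writer v1):
  channel: Color -> Color, writer required; from channel
  duration: int64 -> float64, writer required; from duration
  no writer field matches reader score
  verified: bool -> bool, writer optional; from verified
  latitude: float64 -> float64, writer optional; from weight
  => backward: COMPATIBLE
remaining Order differences; none change what is asked:
  enum Color (field channel in record Order): symbol URGENT added -> matters only for Order's forward compatibility — outside the asked direction
  field duration in record Order: type int64 changed to float64 (its default is dropped) -> matters only for Order's forward compatibility — outside the asked direction
  added field score to record Order: optional float32, tag 20 (in v2 it sits immediately before verified) -> matters only for Order's forward compatibility — outside the asked direction
  renamed field weight to latitude in record Order -> inert for the asked Order verdict: nothing fires

backward: COMPATIBLE []


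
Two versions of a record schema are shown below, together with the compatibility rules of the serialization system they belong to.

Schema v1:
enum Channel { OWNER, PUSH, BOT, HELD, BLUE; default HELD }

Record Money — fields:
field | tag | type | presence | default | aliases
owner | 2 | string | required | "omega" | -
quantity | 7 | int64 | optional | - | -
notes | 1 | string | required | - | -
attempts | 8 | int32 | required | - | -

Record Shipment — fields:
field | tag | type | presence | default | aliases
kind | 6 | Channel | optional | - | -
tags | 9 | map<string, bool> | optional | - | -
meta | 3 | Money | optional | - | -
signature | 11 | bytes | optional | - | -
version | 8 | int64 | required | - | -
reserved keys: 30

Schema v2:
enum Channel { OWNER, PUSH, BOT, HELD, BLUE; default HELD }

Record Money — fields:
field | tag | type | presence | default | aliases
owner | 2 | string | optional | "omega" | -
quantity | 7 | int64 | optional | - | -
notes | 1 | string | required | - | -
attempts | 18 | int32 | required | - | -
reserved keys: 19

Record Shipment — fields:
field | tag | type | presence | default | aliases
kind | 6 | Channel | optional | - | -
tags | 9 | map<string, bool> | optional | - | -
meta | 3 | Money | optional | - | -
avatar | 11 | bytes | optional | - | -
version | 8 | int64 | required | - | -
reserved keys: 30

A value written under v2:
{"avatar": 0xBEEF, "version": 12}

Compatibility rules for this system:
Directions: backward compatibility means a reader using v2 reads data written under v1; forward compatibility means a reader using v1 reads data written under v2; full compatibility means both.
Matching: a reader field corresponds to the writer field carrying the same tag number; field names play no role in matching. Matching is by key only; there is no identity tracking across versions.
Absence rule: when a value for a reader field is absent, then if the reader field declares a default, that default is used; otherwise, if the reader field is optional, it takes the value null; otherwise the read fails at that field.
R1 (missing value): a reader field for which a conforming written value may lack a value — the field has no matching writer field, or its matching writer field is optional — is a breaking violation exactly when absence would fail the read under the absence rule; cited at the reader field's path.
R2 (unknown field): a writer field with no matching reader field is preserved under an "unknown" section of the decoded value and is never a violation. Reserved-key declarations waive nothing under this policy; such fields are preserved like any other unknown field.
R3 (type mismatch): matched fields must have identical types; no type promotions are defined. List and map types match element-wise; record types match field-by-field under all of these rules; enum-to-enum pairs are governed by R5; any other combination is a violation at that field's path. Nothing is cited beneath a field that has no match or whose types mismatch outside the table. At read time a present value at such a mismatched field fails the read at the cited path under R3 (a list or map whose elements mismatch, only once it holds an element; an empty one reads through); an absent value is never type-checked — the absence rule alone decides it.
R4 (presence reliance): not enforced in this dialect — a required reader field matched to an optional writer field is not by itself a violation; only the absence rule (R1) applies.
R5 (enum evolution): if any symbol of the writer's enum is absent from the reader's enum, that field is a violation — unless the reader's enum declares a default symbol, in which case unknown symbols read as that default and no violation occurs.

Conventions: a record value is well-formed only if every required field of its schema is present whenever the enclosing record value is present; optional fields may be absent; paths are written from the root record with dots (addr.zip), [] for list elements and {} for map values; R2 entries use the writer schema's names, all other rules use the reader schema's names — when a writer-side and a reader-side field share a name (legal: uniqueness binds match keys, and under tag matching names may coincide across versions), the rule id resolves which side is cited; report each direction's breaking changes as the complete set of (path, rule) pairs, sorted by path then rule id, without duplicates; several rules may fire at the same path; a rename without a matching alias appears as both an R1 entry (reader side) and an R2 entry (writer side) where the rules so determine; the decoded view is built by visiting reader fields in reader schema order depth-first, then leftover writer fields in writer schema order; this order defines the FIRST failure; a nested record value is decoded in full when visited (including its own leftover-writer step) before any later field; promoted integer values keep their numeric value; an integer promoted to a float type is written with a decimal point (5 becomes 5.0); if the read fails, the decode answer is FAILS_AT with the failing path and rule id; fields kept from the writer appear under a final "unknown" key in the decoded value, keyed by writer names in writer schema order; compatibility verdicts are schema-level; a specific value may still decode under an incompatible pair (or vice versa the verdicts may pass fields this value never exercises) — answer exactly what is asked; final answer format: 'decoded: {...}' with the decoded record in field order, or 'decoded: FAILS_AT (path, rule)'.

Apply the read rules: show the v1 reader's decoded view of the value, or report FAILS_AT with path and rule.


decoded: {"kind": null, "tags": null, "meta": null, "signature": 0xBEEF, "version": 12}

in Shipment below, arrows point writer -> reader
decoding the Shipment value with the v1 reader:
  kind := null (not supplied -> null)
  tags := null (not supplied -> null)
  meta := null (not supplied -> null)
  signature := 0xBEEF (from writer avatar)
  version := 12
  => decoded: {"kind": null, "tags": null, "meta": null, "signature": 0xBEEF, "version": 12}
ruling out the remaining Shipment differences:
  field owner in record Money: required changed to optional -> triggers nothing under the printed rules; the Shipment answer is the same either way
  renamed field signature to avatar in record Shipment -> triggers nothing under the printed rules; the Shipment answer is the same either way
  field attempts in record Money: tag 8 changed to 18 -> changes Shipment's schema-level verdicts only — the decode of this value is the same


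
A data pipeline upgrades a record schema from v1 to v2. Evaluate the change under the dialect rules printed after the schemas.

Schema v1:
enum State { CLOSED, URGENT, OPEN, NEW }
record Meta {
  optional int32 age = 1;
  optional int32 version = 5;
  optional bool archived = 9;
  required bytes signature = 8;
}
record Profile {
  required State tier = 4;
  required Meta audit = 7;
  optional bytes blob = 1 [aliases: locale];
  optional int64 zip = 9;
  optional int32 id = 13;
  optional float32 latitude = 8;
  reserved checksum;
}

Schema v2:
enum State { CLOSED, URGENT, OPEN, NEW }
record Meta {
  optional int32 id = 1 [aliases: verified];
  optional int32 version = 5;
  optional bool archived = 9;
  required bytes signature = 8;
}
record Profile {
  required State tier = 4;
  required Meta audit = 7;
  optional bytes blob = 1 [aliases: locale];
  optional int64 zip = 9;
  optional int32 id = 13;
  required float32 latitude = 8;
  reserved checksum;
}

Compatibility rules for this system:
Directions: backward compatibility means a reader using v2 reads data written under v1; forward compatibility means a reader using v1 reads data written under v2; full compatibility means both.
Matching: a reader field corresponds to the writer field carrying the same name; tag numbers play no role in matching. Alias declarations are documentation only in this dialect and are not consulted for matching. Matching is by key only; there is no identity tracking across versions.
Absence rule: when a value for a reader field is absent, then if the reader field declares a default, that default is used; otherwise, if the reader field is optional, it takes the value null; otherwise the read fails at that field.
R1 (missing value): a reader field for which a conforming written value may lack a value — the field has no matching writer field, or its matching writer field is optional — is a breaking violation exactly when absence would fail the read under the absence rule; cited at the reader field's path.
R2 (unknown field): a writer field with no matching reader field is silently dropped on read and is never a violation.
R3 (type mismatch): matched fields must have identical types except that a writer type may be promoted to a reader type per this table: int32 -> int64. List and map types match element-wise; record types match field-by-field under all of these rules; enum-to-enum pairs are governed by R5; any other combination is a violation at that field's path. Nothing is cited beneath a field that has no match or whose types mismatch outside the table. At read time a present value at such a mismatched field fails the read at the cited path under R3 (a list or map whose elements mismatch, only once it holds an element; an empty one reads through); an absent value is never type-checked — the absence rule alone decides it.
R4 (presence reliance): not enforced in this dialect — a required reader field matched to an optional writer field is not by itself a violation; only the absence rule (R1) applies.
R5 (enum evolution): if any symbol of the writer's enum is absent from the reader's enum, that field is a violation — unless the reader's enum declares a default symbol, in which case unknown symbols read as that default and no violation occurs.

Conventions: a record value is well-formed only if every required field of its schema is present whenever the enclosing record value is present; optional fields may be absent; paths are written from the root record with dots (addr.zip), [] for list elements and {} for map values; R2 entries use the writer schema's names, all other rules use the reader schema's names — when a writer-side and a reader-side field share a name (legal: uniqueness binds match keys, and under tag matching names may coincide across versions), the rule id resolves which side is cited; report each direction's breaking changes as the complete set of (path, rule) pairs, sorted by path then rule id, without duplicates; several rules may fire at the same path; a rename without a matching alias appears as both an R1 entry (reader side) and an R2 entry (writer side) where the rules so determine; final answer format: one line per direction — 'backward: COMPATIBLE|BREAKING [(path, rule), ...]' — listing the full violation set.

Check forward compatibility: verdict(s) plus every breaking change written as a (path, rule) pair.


forward: COMPATIBLE []

the writer's type comes first in each Profile pair
forward analysis of Profile with v1 as reader and v2 as writer:
  tier: paired with writer tier (State -> State; writer required)
  audit: paired with writer audit (Meta -> Meta; writer required)
  blob: paired with writer blob (bytes -> bytes; writer optional)
  zip: paired with writer zip (int64 -> int64; writer optional)
  id: paired with writer id (int32 -> int32; writer optional)
  latitude: paired with writer latitude (float32 -> float32; writer required)
  audit.age: no writer match
  audit.version: paired with writer audit.version (int32 -> int32; writer optional)
  audit.archived: paired with writer audit.archived (bool -> bool; writer optional)
  audit.signature: paired with writer audit.signature (bytes -> bytes; writer required)
  leftover writer field: audit.id
  => forward: COMPATIBLE
the other Profile changes do not affect what is asked:
  field latitude in record Profile: optional changed to required -> affects backward compatibility only, which is not asked
  renamed field age to id in record Meta -> inert for the asked Profile verdict: nothing fires


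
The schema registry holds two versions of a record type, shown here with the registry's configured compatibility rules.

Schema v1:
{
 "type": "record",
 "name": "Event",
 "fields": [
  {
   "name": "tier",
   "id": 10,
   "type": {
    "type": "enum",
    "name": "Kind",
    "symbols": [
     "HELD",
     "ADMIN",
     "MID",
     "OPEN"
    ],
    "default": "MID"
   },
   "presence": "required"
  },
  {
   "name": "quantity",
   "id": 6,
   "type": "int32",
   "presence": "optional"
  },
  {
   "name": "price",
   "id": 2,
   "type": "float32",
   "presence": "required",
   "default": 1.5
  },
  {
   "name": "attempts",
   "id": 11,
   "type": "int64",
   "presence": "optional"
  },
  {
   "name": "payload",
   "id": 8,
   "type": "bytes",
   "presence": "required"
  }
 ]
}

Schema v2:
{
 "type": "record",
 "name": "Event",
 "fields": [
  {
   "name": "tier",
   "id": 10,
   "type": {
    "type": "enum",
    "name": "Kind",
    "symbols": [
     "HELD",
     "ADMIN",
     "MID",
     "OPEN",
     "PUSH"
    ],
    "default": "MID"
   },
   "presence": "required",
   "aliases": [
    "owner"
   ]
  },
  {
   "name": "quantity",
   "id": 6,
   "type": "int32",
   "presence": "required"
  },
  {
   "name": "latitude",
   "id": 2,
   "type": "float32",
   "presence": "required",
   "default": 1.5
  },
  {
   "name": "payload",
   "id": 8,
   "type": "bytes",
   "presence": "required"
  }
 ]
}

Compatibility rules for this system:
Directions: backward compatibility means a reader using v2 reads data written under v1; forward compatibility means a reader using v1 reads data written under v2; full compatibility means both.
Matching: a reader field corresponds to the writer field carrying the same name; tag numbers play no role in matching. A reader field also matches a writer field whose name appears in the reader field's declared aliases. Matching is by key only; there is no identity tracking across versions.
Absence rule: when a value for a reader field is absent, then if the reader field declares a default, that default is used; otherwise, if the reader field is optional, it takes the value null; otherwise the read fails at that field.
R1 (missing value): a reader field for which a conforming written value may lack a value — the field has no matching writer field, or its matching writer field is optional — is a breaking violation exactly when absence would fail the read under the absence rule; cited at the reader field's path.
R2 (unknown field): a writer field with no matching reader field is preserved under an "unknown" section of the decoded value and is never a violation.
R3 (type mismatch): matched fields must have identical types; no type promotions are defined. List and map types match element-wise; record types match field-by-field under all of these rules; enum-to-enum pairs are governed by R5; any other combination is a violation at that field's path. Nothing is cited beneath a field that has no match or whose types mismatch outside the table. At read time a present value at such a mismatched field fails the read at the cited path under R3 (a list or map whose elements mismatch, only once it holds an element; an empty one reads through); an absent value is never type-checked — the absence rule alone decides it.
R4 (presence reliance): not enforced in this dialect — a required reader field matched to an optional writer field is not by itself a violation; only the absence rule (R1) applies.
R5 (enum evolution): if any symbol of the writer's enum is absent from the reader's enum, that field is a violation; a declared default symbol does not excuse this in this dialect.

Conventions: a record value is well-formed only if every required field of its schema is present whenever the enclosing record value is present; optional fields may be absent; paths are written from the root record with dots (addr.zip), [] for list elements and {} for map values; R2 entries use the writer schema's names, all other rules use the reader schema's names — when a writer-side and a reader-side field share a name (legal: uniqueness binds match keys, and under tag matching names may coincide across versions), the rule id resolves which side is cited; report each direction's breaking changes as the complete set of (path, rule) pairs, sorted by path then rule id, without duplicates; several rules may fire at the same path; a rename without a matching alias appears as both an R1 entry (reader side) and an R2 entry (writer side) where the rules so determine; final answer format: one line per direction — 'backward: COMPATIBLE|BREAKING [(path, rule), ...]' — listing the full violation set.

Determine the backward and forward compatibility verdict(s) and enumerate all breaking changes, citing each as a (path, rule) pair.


backward: BREAKING [(quantity, R1)]; forward: BREAKING [(tier, R5)]

the writer's type comes first in each Event pair
backward for Event (reader v2, writer v1):
  Kind -> Kind, writer required: tier aligns to tier
  int32 -> int32, writer optional: quantity aligns to quantity
  latitude has no writer counterpart
  bytes -> bytes, writer required: payload aligns to payload
  leftover writer field: price
  leftover writer field: attempts
  R1 fires at quantity
  => backward verdict for Event: BREAKING, 1 violation(s)
forward for Event (reader v1, writer v2):
  Kind -> Kind, writer required: tier aligns to tier
  int32 -> int32, writer required: quantity aligns to quantity
  price has no writer counterpart
  attempts has no writer counterpart
  bytes -> bytes, writer required: payload aligns to payload
  leftover writer field: latitude
  R5 fires at tier
  => forward verdict for Event: BREAKING, 1 violation(s)
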